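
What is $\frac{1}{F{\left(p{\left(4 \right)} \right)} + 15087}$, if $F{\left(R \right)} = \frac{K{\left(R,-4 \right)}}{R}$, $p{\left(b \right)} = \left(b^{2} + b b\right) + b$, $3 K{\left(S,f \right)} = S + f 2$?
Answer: $\frac{27}{407356} \approx 6.6281 \cdot 10^{-5}$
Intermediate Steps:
$K{\left(S,f \right)} = \frac{S}{3} + \frac{2 f}{3}$ ($K{\left(S,f \right)} = \frac{S + f 2}{3} = \frac{S + 2 f}{3} = \frac{S}{3} + \frac{2 f}{3}$)
$p{\left(b \right)} = b + 2 b^{2}$ ($p{\left(b \right)} = \left(b^{2} + b^{2}\right) + b = 2 b^{2} + b = b + 2 b^{2}$)
$F{\left(R \right)} = \frac{- \frac{8}{3} + \frac{R}{3}}{R}$ ($F{\left(R \right)} = \frac{\frac{R}{3} + \frac{2}{3} \left(-4\right)}{R} = \frac{\frac{R}{3} - \frac{8}{3}}{R} = \frac{- \frac{8}{3} + \frac{R}{3}}{R}$)
$\frac{1}{F{\left(p{\left(4 \right)} \right)} + 15087} = \frac{1}{\frac{-8 + 4 \left(1 + 2 \cdot 4\right)}{3 \cdot 4 \left(1 + 2 \cdot 4\right)} + 15087} = \frac{1}{\frac{-8 + 4 \left(1 + 8\right)}{3 \cdot 4 \left(1 + 8\right)} + 15087} = \frac{1}{\frac{-8 + 4 \cdot 9}{3 \cdot 4 \cdot 9} + 15087} = \frac{1}{\frac{-8 + 36}{3 \cdot 36} + 15087} = \frac{1}{\frac{1}{3} \cdot \frac{1}{36} \cdot 28 + 15087} = \frac{1}{\frac{7}{27} + 15087} = \frac{1}{\frac{407356}{27}} = \frac{27}{407356}$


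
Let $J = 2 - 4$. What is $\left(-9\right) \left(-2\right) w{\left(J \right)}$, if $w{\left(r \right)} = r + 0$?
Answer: $-36$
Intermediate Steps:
$J = -2$
$w{\left(r \right)} = r$
$\left(-9\right) \left(-2\right) w{\left(J \right)} = \left(-9\right) \left(-2\right) \left(-2\right) = 18 \left(-2\right) = -36$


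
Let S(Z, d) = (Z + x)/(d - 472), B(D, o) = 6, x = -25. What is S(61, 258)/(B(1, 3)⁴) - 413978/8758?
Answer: -1594647635/33735816 ≈ -47.269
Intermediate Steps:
S(Z, d) = (-25 + Z)/(-472 + d) (S(Z, d) = (Z - 25)/(d - 472) = (-25 + Z)/(-472 + d))
S(61, 258)/(B(1, 3)⁴) - 413978/8758 = ((-25 + 61)/(-472 + 258))/(6⁴) - 413978/8758 = (36/(-214))/1296 - 413978*1/8758 = -1/214*36*(1/1296) - 206989/4379 = -18/107*1/1296 - 206989/4379 = -1/7704 - 206989/4379 = -1594647635/33735816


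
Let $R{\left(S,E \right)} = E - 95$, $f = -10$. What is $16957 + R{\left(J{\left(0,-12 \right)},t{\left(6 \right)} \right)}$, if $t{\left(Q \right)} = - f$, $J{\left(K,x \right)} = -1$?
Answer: $16872$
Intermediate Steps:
$t{\left(Q \right)} = 10$ ($t{\left(Q \right)} = \left(-1\right) \left(-10\right) = 10$)
$R{\left(S,E \right)} = -95 + E$ ($R{\left(S,E \right)} = E - 95 = -95 + E$)
$16957 + R{\left(J{\left(0,-12 \right)},t{\left(6 \right)} \right)} = 16957 + \left(-95 + 10\right) = 16957 - 85 = 16872$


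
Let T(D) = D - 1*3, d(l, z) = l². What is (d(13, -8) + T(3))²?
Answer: 28561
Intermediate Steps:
T(D) = -3 + D (T(D) = D - 3 = -3 + D)
(d(13, -8) + T(3))² = (13² + (-3 + 3))² = (169 + 0)² = 169² = 28561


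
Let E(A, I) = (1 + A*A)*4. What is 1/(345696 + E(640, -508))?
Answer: 1/1984100 ≈ 5.0401e-7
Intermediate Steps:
E(A, I) = 4 + 4*A² (E(A, I) = (1 + A²)*4 = 4 + 4*A²)
1/(345696 + E(640, -508)) = 1/(345696 + (4 + 4*640²)) = 1/(345696 + (4 + 4*409600)) = 1/(345696 + (4 + 1638400)) = 1/(345696 + 1638404) = 1/1984100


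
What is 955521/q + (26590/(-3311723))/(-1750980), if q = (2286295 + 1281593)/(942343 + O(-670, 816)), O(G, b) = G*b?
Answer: 4059412624859252700131/38313571951681488 ≈ 1.0595e+5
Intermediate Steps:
q = 3567888/395623 (q = (2286295 + 1281593)/(942343 - 670*816) = 3567888/(942343 - 546720) = 3567888/395623 ≈ 9.0184)
955521/q + (26590/(-3311723))/(-1750980) = 955521/(3567888/395623) + (26590/(-3311723))/(-1750980) = 955521*(395623/3567888) + (26590*(-1/3311723))*(-1/1750980) = 42002898287/396432 - 26590/3311723*(-1/1750980) = 42002898287/396432 + 2659/579876073854 = 4059412624859252700131/38313571951681488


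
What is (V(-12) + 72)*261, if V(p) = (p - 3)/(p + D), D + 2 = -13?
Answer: 18937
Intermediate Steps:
D = -15 (D = -2 - 13 = -15)
V(p) = (-3 + p)/(-15 + p) (V(p) = (p - 3)/(p - 15) = (-3 + p)/(-15 + p))
(V(-12) + 72)*261 = ((-3 - 12)/(-15 - 12) + 72)*261 = (-15/(-27) + 72)*261 = (-1/27*(-15) + 72)*261 = (5/9 + 72)*261 = (653/9)*261 = 18937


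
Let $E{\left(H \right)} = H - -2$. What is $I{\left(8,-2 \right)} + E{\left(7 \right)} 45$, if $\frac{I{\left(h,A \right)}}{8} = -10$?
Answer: $325$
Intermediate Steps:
$I{\left(h,A \right)} = -80$ ($I{\left(h,A \right)} = 8 \left(-10\right) = -80$)
$E{\left(H \right)} = 2 + H$ ($E{\left(H \right)} = H + 2 = 2 + H$)
$I{\left(8,-2 \right)} + E{\left(7 \right)} 45 = -80 + \left(2 + 7\right) 45 = -80 + 9 \cdot 45 = -80 + 405 = 325$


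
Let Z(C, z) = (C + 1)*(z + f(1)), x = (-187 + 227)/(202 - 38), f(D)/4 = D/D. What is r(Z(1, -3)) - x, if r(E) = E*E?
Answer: 154/41 ≈ 3.7561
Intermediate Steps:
f(D) = 4 (f(D) = 4*(D/D) = 4*1 = 4)
x = 10/41 (x = 40/164 = 40*(1/164) = 10/41 ≈ 0.24390)
Z(C, z) = (1 + C)*(4 + z) (Z(C, z) = (C + 1)*(z + 4) = (1 + C)*(4 + z))
r(E) = E²
r(Z(1, -3)) - x = (4 - 3 + 4*1 + 1*(-3))² - 1*10/41 = (4 - 3 + 4 - 3)² - 10/41 = 2² - 10/41 = 4 - 10/41 = 154/41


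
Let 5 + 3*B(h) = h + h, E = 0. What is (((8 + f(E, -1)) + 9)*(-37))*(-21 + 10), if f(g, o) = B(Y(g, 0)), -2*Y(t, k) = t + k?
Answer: 18722/3 ≈ 6240.7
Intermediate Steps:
Y(t, k) = -k/2 - t/2 (Y(t, k) = -(t + k)/2 = -(k + t)/2 = -k/2 - t/2)
B(h) = -5/3 + 2*h/3 (B(h) = -5/3 + (h + h)/3 = -5/3 + (2*h)/3 = -5/3 + 2*h/3)
f(g, o) = -5/3 - g/3 (f(g, o) = -5/3 + 2*(-½*0 - g/2)/3 = -5/3 + 2*(0 - g/2)/3 = -5/3 + 2*(-g/2)/3 = -5/3 - g/3)
(((8 + f(E, -1)) + 9)*(-37))*(-21 + 10) = (((8 + (-5/3 - ⅓*0)) + 9)*(-37))*(-21 + 10) = (((8 + (-5/3 + 0)) + 9)*(-37))*(-11) = (((8 - 5/3) + 9)*(-37))*(-11) = ((19/3 + 9)*(-37))*(-11) = ((46/3)*(-37))*(-11) = -1702/3*(-11) = 18722/3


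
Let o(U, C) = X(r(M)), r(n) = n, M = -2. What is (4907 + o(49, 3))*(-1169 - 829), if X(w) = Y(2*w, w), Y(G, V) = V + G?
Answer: -9792198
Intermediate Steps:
Y(G, V) = G + V
X(w) = 3*w (X(w) = 2*w + w = 3*w)
o(U, C) = -6 (o(U, C) = 3*(-2) = -6)
(4907 + o(49, 3))*(-1169 - 829) = (4907 - 6)*(-1169 - 829) = 4901*(-1998) = -9792198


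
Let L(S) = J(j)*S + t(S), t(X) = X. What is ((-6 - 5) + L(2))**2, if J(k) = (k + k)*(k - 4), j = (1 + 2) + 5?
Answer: 14161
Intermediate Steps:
j = 8 (j = 3 + 5 = 8)
J(k) = 2*k*(-4 + k) (J(k) = (2*k)*(-4 + k) = 2*k*(-4 + k))
L(S) = 65*S (L(S) = (2*8*(-4 + 8))*S + S = (2*8*4)*S + S = 64*S + S = 65*S)
((-6 - 5) + L(2))**2 = ((-6 - 5) + 65*2)**2 = (-11 + 130)**2 = 119**2 = 14161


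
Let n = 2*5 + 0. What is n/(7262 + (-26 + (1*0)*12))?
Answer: 5/3618 ≈ 0.0013820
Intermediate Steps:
n = 10 (n = 10 + 0 = 10)
n/(7262 + (-26 + (1*0)*12)) = 10/(7262 + (-26 + (1*0)*12)) = 10/(7262 + (-26 + 0*12)) = 10/(7262 + (-26 + 0)) = 10/(7262 - 26) = 10/7236 = 10*(1/7236) = 5/3618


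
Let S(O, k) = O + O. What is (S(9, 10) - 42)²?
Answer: 576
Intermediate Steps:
S(O, k) = 2*O
(S(9, 10) - 42)² = (2*9 - 42)² = (18 - 42)² = (-24)² = 576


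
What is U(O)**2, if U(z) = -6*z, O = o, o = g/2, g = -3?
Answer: 81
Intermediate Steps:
o = -3/2 ≈ -1.5000
O = -3/2 ≈ -1.5000
U(O)**2 = (-6*(-3/2))**2 = 9**2 = 81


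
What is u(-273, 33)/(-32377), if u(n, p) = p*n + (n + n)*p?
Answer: 27027/32377 ≈ 0.83476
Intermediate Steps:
u(n, p) = 3*n*p (u(n, p) = n*p + (2*n)*p = n*p + 2*n*p = 3*n*p)
u(-273, 33)/(-32377) = (3*(-273)*33)/(-32377) = -27027*(-1/32377) = 27027/32377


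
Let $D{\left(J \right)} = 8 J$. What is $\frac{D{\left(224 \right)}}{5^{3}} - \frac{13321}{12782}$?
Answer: $\frac{275847}{20750} \approx 13.294$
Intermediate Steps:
$\frac{D{\left(224 \right)}}{5^{3}} - \frac{13321}{12782} = \frac{8 \cdot 224}{5^{3}} - \frac{13321}{12782} = \frac{1792}{125} - \frac{173}{166} = \frac{275847}{20750}$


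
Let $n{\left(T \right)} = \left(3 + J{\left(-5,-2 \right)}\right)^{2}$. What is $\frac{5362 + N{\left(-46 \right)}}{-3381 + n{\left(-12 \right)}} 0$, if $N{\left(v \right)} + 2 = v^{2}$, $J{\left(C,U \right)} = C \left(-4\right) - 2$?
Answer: $0$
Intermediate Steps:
$J{\left(C,U \right)} = -2 - 4 C$ ($J{\left(C,U \right)} = - 4 C - 2 = -2 - 4 C$)
$N{\left(v \right)} = -2 + v^{2}$
$n{\left(T \right)} = 441$ ($n{\left(T \right)} = \left(3 - -18\right)^{2} = \left(3 + \left(-2 + 20\right)\right)^{2} = \left(3 + 18\right)^{2} = 21^{2} = 441$)
$\frac{5362 + N{\left(-46 \right)}}{-3381 + n{\left(-12 \right)}} 0 = \frac{5362 - \left(2 - \left(-46\right)^{2}\right)}{-3381 + 441} \cdot 0 = \frac{5362 + \left(-2 + 2116\right)}{-2940} \cdot 0 = \left(5362 + 2114\right) \left(- \frac{1}{2940}\right) 0 = 7476 \left(- \frac{1}{2940}\right) 0 = \left(- \frac{89}{35}\right) 0 = 0$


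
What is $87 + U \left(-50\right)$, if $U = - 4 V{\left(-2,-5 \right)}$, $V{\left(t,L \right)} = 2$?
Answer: $487$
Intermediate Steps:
$U = -8$ ($U = \left(-4\right) 2 = -8$)
$87 + U \left(-50\right) = 87 - -400 = 87 + 400 = 487$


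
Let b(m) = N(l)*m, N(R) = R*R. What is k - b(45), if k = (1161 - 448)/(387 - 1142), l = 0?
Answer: -713/755 ≈ -0.94437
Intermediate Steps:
N(R) = R²
k = -713/755 (k = 713/(-755) = 713*(-1/755) = -713/755 ≈ -0.94437)
b(m) = 0 (b(m) = 0²*m = 0*m = 0)
k - b(45) = -713/755 - 1*0 = -713/755 + 0 = -713/755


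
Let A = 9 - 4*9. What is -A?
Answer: 27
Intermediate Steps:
A = -27 (A = 9 - 36 = -27)
-A = -1*(-27) = 27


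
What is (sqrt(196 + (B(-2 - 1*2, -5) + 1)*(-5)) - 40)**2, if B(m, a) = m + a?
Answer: 1836 - 160*sqrt(59) ≈ 607.02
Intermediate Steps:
B(m, a) = a + m
(sqrt(196 + (B(-2 - 1*2, -5) + 1)*(-5)) - 40)**2 = (sqrt(196 + ((-5 + (-2 - 1*2)) + 1)*(-5)) - 40)**2 = (sqrt(196 + ((-5 + (-2 - 2)) + 1)*(-5)) - 40)**2 = (sqrt(196 + ((-5 - 4) + 1)*(-5)) - 40)**2 = (sqrt(196 + (-9 + 1)*(-5)) - 40)**2 = (sqrt(196 - 8*(-5)) - 40)**2 = (sqrt(196 + 40) - 40)**2 = (sqrt(236) - 40)**2 = (2*sqrt(59) - 40)**2 = (-40 + 2*sqrt(59))**2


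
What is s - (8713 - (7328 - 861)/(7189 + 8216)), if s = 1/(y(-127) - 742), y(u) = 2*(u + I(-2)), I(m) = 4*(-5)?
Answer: -139049136133/15959580 ≈ -8712.6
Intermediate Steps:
I(m) = -20
y(u) = -40 + 2*u (y(u) = 2*(u - 20) = 2*(-20 + u) = -40 + 2*u)
s = -1/1036 (s = 1/((-40 + 2*(-127)) - 742) = 1/((-40 - 254) - 742) = 1/(-294 - 742) = 1/(-1036) = -1/1036 ≈ -0.00096525)
s - (8713 - (7328 - 861)/(7189 + 8216)) = -1/1036 - (8713 - (7328 - 861)/(7189 + 8216)) = -1/1036 - (8713 - 6467/15405) = -1/1036 - 1*134217298/15405 = -1/1036 - 134217298/15405 = -139049136133/15959580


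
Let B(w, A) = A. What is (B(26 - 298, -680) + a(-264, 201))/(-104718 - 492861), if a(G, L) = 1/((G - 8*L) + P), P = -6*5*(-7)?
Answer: 1130161/993176298 ≈ 0.0011379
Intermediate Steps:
P = 210 (P = -30*(-7) = 210)
a(G, L) = 1/(210 + G - 8*L) (a(G, L) = 1/((G - 8*L) + 210) = 1/(210 + G - 8*L))
(B(26 - 298, -680) + a(-264, 201))/(-104718 - 492861) = (-680 + 1/(210 - 264 - 8*201))/(-104718 - 492861) = (-680 + 1/(210 - 264 - 1608))/(-597579) = (-680 + 1/(-1662))*(-1/597579) = (-680 - 1/1662)*(-1/597579) = -1130161/1662*(-1/597579) = 1130161/993176298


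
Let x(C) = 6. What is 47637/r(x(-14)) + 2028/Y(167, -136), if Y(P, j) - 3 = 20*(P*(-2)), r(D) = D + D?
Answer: 106015971/26708 ≈ 3969.4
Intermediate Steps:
r(D) = 2*D
Y(P, j) = 3 - 40*P (Y(P, j) = 3 + 20*(P*(-2)) = 3 + 20*(-2*P) = 3 - 40*P)
47637/r(x(-14)) + 2028/Y(167, -136) = 47637/((2*6)) + 2028/(3 - 40*167) = 47637/12 + 2028/(3 - 6680) = 47637*(1/12) + 2028/(-6677) = 15879/4 + 2028*(-1/6677) = 15879/4 - 2028/6677 = 106015971/26708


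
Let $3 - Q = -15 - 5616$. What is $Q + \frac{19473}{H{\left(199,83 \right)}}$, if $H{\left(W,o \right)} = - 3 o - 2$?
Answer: $\frac{1394661}{251} \approx 5556.4$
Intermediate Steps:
$H{\left(W,o \right)} = -2 - 3 o$
$Q = 5634$ ($Q = 3 - \left(-15 - 5616\right) = 3 - -5631 = 3 + 5631 = 5634$)
$Q + \frac{19473}{H{\left(199,83 \right)}} = 5634 + \frac{19473}{-2 - 249} = 5634 + \frac{19473}{-251} = 5634 + 19473 \left(- \frac{1}{251}\right) = 5634 - \frac{19473}{251} = \frac{1394661}{251}$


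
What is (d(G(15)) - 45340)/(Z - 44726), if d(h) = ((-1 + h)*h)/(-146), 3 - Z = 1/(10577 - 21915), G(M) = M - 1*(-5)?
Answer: 37528893380/37016064229 ≈ 1.0139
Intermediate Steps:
G(M) = 5 + M (G(M) = M + 5 = 5 + M)
Z = 34015/11338 (Z = 3 - 1/(10577 - 21915) = 3 - 1/(-11338) = 3 - 1*(-1/11338) = 3 + 1/11338 = 34015/11338 ≈ 3.0001)
d(h) = -h*(-1 + h)/146 (d(h) = (h*(-1 + h))*(-1/146) = -h*(-1 + h)/146)
(d(G(15)) - 45340)/(Z - 44726) = ((5 + 15)*(1 - (5 + 15))/146 - 45340)/(34015/11338 - 44726) = ((1/146)*20*(1 - 1*20) - 45340)/(-507069373/11338) = ((1/146)*20*(1 - 20) - 45340)*(-11338/507069373) = ((1/146)*20*(-19) - 45340)*(-11338/507069373) = (-190/73 - 45340)*(-11338/507069373) = -3310010/73*(-11338/507069373) = 37528893380/37016064229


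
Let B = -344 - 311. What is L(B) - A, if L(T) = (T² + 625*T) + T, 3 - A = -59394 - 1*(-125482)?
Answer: 85080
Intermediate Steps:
B = -655
A = -66085 (A = 3 - (-59394 - 1*(-125482)) = 3 - (-59394 + 125482) = 3 - 1*66088 = 3 - 66088 = -66085)
L(T) = T² + 626*T
L(B) - A = -655*(626 - 655) - 1*(-66085) = -655*(-29) + 66085 = 18995 + 66085 = 85080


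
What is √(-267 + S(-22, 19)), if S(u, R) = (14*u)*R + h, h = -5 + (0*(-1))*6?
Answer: 2*I*√1531 ≈ 78.256*I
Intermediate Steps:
h = -5 (h = -5 + 0*6 = -5 + 0 = -5)
S(u, R) = -5 + 14*R*u (S(u, R) = (14*u)*R - 5 = 14*R*u - 5 = -5 + 14*R*u)
√(-267 + S(-22, 19)) = √(-267 + (-5 + 14*19*(-22))) = √(-267 + (-5 - 5852)) = √(-267 - 5857) = √(-6124) = 2*I*√1531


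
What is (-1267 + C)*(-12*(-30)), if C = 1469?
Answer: 72720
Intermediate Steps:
(-1267 + C)*(-12*(-30)) = (-1267 + 1469)*(-12*(-30)) = 202*360 = 72720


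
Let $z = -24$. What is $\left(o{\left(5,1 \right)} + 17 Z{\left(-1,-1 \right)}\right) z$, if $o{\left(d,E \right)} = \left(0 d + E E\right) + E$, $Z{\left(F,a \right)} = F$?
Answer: $360$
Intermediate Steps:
$o{\left(d,E \right)} = E + E^{2}$ ($o{\left(d,E \right)} = \left(0 + E^{2}\right) + E = E^{2} + E = E + E^{2}$)
$\left(o{\left(5,1 \right)} + 17 Z{\left(-1,-1 \right)}\right) z = \left(1 \left(1 + 1\right) + 17 \left(-1\right)\right) \left(-24\right) = \left(1 \cdot 2 - 17\right) \left(-24\right) = \left(2 - 17\right) \left(-24\right) = \left(-15\right) \left(-24\right) = 360$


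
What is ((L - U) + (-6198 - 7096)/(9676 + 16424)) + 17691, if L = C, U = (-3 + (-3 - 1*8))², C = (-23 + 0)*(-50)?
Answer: 243310603/13050 ≈ 18645.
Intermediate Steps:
C = 1150 (C = -23*(-50) = 1150)
U = 196 (U = (-3 + (-3 - 8))² = (-3 - 11)² = (-14)² = 196)
L = 1150
((L - U) + (-6198 - 7096)/(9676 + 16424)) + 17691 = ((1150 - 1*196) + (-6198 - 7096)/(9676 + 16424)) + 17691 = ((1150 - 196) - 13294/26100) + 17691 = (954 - 13294*1/26100) + 17691 = (954 - 6647/13050) + 17691 = 12443053/13050 + 17691 = 243310603/13050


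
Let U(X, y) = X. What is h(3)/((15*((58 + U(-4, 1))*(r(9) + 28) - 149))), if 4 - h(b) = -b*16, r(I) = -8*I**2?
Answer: -52/504435 ≈ -0.00010309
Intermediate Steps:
h(b) = 4 + 16*b (h(b) = 4 - (-b)*16 = 4 - (-16)*b = 4 + 16*b)
h(3)/((15*((58 + U(-4, 1))*(r(9) + 28) - 149))) = (4 + 16*3)/((15*((58 - 4)*(-8*9**2 + 28) - 149))) = (4 + 48)/((15*(54*(-8*81 + 28) - 149))) = 52/((15*(54*(-648 + 28) - 149))) = 52/((15*(54*(-620) - 149))) = 52/((15*(-33480 - 149))) = 52/((15*(-33629))) = 52/(-504435) = 52*(-1/504435) = -52/504435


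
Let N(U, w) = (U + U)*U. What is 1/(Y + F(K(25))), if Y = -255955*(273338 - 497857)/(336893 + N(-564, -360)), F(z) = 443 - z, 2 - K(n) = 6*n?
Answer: 194617/11608370776 ≈ 1.6765e-5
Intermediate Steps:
N(U, w) = 2*U**2 (N(U, w) = (2*U)*U = 2*U**2)
K(n) = 2 - 6*n
Y = 11493352129/194617 (Y = -255955*(273338 - 497857)/(336893 + 2*(-564)**2) = -255955*(-224519/(336893 + 2*318096)) = -255955*(-224519/(336893 + 636192)) = -255955/(973085*(-1/224519)) = -255955/(-973085/224519) = -255955*(-224519/973085) = 11493352129/194617 ≈ 59056.)
1/(Y + F(K(25))) = 1/(11493352129/194617 + (443 - (2 - 6*25))) = 1/(11493352129/194617 + (443 - (2 - 150))) = 1/(11493352129/194617 + (443 - 1*(-148))) = 1/(11493352129/194617 + (443 + 148)) = 1/(11493352129/194617 + 591) = 1/(11608370776/194617) = 194617/11608370776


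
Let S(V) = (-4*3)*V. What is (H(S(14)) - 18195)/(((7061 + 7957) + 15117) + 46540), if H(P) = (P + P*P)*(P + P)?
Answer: -9445011/76675 ≈ -123.18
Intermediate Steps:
S(V) = -12*V
H(P) = 2*P*(P + P²) (H(P) = (P + P²)*(2*P) = 2*P*(P + P²))
(H(S(14)) - 18195)/(((7061 + 7957) + 15117) + 46540) = (2*(-12*14)²*(1 - 12*14) - 18195)/(((7061 + 7957) + 15117) + 46540) = (2*(-168)²*(1 - 168) - 18195)/((15018 + 15117) + 46540) = (2*28224*(-167) - 18195)/(30135 + 46540) = (-9426816 - 18195)/76675 = -9445011*1/76675 = -9445011/76675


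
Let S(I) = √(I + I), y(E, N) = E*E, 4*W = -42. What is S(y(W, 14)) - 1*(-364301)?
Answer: 364301 + 21*√2/2 ≈ 3.6432e+5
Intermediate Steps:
W = -21/2 (W = (¼)*(-42) = -21/2 ≈ -10.500)
y(E, N) = E²
S(I) = √2*√I (S(I) = √(2*I) = √2*√I)
S(y(W, 14)) - 1*(-364301) = √2*√((-21/2)²) - 1*(-364301) = √2*√(441/4) + 364301 = √2*(21/2) + 364301 = 21*√2/2 + 364301 = 364301 + 21*√2/2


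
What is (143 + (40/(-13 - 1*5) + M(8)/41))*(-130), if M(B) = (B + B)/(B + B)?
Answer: -6754280/369 ≈ -18304.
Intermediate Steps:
M(B) = 1 (M(B) = (2*B)/((2*B)) = (2*B)*(1/(2*B)) = 1)
(143 + (40/(-13 - 1*5) + M(8)/41))*(-130) = (143 + (40/(-13 - 1*5) + 1/41))*(-130) = (143 + (40/(-13 - 5) + 1*(1/41)))*(-130) = (143 + (40/(-18) + 1/41))*(-130) = (143 + (40*(-1/18) + 1/41))*(-130) = (143 + (-20/9 + 1/41))*(-130) = (143 - 811/369)*(-130) = (51956/369)*(-130) = -6754280/369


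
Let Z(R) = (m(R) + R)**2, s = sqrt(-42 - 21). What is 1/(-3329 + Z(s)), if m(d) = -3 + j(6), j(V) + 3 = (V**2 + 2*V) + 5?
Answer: -I/(282*sqrt(7) + 1183*I) ≈ -0.00060476 - 0.00038141*I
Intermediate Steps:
j(V) = 2 + V**2 + 2*V (j(V) = -3 + ((V**2 + 2*V) + 5) = -3 + (5 + V**2 + 2*V) = 2 + V**2 + 2*V)
m(d) = 47 (m(d) = -3 + (2 + 6**2 + 2*6) = -3 + (2 + 36 + 12) = -3 + 50 = 47)
s = 3*I*sqrt(7) (s = sqrt(-63) = 3*I*sqrt(7) ≈ 7.9373*I)
Z(R) = (47 + R)**2
1/(-3329 + Z(s)) = 1/(-3329 + (47 + 3*I*sqrt(7))**2)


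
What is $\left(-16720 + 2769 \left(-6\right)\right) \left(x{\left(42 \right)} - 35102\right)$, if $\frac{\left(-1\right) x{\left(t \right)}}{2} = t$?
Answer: $1172890124$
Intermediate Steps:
$x{\left(t \right)} = - 2 t$
$\left(-16720 + 2769 \left(-6\right)\right) \left(x{\left(42 \right)} - 35102\right) = \left(-16720 + 2769 \left(-6\right)\right) \left(\left(-2\right) 42 - 35102\right) = \left(-16720 - 16614\right) \left(-84 - 35102\right) = \left(-33334\right) \left(-35186\right) = 1172890124$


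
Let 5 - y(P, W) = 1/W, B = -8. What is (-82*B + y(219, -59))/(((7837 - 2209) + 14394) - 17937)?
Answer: 2600/8201 ≈ 0.31703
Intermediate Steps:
y(P, W) = 5 - 1/W
(-82*B + y(219, -59))/(((7837 - 2209) + 14394) - 17937) = (-82*(-8) + (5 - 1/(-59)))/(((7837 - 2209) + 14394) - 17937) = (656 + (5 - 1*(-1/59)))/((5628 + 14394) - 17937) = (656 + (5 + 1/59))/(20022 - 17937) = (656 + 296/59)/2085 = (39000/59)*(1/2085) = 2600/8201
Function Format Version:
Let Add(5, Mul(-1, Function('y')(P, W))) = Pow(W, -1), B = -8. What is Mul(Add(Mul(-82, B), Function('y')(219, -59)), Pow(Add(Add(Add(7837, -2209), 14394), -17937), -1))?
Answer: Rational(2600, 8201) ≈ 0.31703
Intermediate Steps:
Function('y')(P, W) = Add(5, Mul(-1, Pow(W, -1)))
Mul(Add(Mul(-82, B), Function('y')(219, -59)), Pow(Add(Add(Add(7837, -2209), 14394), -17937), -1)) = Mul(Add(Mul(-82, -8), Add(5, Mul(-1, Pow(-59, -1)))), Pow(Add(Add(Add(7837, -2209), 14394), -17937), -1)) = Mul(Add(656, Add(5, Mul(-1, Rational(-1, 59)))), Pow(Add(Add(5628, 14394), -17937), -1)) = Mul(Add(656, Add(5, Rational(1, 59))), Pow(Add(20022, -17937), -1)) = Mul(Add(656, Rational(296, 59)), Pow(2085, -1)) = Mul(Rational(39000, 59), Rational(1, 2085)) = Rational(2600, 8201)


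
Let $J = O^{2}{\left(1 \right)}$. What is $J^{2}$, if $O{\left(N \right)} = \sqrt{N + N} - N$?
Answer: $\left(1 - \sqrt{2}\right)^{4} \approx 0.029437$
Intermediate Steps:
$O{\left(N \right)} = - N + \sqrt{2} \sqrt{N}$ ($O{\left(N \right)} = \sqrt{2 N} - N = \sqrt{2} \sqrt{N} - N = - N + \sqrt{2} \sqrt{N}$)
$J = \left(-1 + \sqrt{2}\right)^{2}$ ($J = \left(\left(-1\right) 1 + \sqrt{2} \sqrt{1}\right)^{2} = \left(-1 + \sqrt{2} \cdot 1\right)^{2} = \left(-1 + \sqrt{2}\right)^{2} \approx 0.17157$)
$J^{2} = \left(\left(1 - \sqrt{2}\right)^{2}\right)^{2} = \left(1 - \sqrt{2}\right)^{4}$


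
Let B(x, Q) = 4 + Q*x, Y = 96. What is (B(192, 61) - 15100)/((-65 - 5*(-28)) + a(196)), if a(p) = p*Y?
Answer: -376/2099 ≈ -0.17913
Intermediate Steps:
a(p) = 96*p (a(p) = p*96 = 96*p)
(B(192, 61) - 15100)/((-65 - 5*(-28)) + a(196)) = ((4 + 61*192) - 15100)/((-65 - 5*(-28)) + 96*196) = ((4 + 11712) - 15100)/((-65 + 140) + 18816) = (11716 - 15100)/(75 + 18816) = -3384/18891 = -3384*1/18891 = -376/2099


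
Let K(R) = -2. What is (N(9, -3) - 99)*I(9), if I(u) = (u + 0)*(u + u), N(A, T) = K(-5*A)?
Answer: -16362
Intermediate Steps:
N(A, T) = -2
I(u) = 2*u² (I(u) = u*(2*u) = 2*u²)
(N(9, -3) - 99)*I(9) = (-2 - 99)*(2*9²) = -202*81 = -101*162 = -16362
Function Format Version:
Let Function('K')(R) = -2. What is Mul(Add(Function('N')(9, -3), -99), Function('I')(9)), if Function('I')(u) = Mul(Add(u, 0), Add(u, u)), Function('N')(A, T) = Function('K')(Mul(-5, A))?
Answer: -16362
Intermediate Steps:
Function('N')(A, T) = -2
Function('I')(u) = Mul(2, Pow(u, 2)) (Function('I')(u) = Mul(u, Mul(2, u)) = Mul(2, Pow(u, 2)))
Mul(Add(Function('N')(9, -3), -99), Function('I')(9)) = Mul(Add(-2, -99), Mul(2, Pow(9, 2))) = Mul(-101, Mul(2, 81)) = Mul(-101, 162) = -16362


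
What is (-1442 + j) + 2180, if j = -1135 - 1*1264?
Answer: -1661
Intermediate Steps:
j = -2399 (j = -1135 - 1264 = -2399)
(-1442 + j) + 2180 = (-1442 - 2399) + 2180 = -3841 + 2180 = -1661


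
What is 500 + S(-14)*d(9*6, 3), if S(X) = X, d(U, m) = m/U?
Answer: 4493/9 ≈ 499.22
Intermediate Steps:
500 + S(-14)*d(9*6, 3) = 500 - 42/(9*6) = 500 - 42/54 = 500 - 14*1/18 = 500 - 7/9 = 4493/9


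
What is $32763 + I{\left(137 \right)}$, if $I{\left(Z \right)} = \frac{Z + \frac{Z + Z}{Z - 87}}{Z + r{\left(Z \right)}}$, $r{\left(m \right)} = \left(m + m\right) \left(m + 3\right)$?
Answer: $\frac{230160101}{7025} \approx 32763.0$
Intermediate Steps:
$r{\left(m \right)} = 2 m \left(3 + m\right)$
$I{\left(Z \right)} = \frac{Z + \frac{2 Z}{-87 + Z}}{Z + 2 Z \left(3 + Z\right)}$ ($I{\left(Z \right)} = \frac{Z + \frac{Z + Z}{Z - 87}}{Z + 2 Z \left(3 + Z\right)} = \frac{Z + \frac{2 Z}{-87 + Z}}{Z + 2 Z \left(3 + Z\right)}$)
$32763 + I{\left(137 \right)} = 32763 + \frac{-85 + 137}{-609 - 22879 + 2 \cdot 137^{2}} = 32763 + \frac{1}{-609 - 22879 + 2 \cdot 18769} \cdot 52 = 32763 + \frac{1}{-609 - 22879 + 37538} \cdot 52 = 32763 + \frac{1}{14050} \cdot 52 = 32763 + \frac{26}{7025} = \frac{230160101}{7025}$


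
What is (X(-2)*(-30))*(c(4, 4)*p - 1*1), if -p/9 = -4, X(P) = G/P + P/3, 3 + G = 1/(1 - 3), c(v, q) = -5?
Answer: 11765/2 ≈ 5882.5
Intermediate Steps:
G = -7/2 (G = -3 + 1/(1 - 3) = -3 + 1/(-2) = -3 - 1/2 = -7/2 ≈ -3.5000)
X(P) = -7/(2*P) + P/3
p = 36 (p = -9*(-4) = 36)
(X(-2)*(-30))*(c(4, 4)*p - 1*1) = ((-7/2/(-2) + (1/3)*(-2))*(-30))*(-5*36 - 1*1) = ((-7/2*(-1/2) - 2/3)*(-30))*(-180 - 1) = ((7/4 - 2/3)*(-30))*(-181) = ((13/12)*(-30))*(-181) = -65/2*(-181) = 11765/2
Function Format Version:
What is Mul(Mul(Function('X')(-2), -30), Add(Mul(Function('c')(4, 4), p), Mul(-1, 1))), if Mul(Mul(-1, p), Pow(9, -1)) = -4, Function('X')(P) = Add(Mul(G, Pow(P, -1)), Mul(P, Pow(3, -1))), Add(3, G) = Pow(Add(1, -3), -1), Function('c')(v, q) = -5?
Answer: Rational(11765, 2) ≈ 5882.5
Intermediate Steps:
G = Rational(-7, 2) (G = Add(-3, Pow(Add(1, -3), -1)) = Add(-3, Pow(-2, -1)) = Add(-3, Rational(-1, 2)) = Rational(-7, 2) ≈ -3.5000)
Function('X')(P) = Add(Mul(Rational(-7, 2), Pow(P, -1)), Mul(Rational(1, 3), P)) (Function('X')(P) = Add(Mul(Rational(-7, 2), Pow(P, -1)), Mul(P, Pow(3, -1))) = Add(Mul(Rational(-7, 2), Pow(P, -1)), Mul(P, Rational(1, 3))) = Add(Mul(Rational(-7, 2), Pow(P, -1)), Mul(Rational(1, 3), P)))
p = 36 (p = Mul(-9, -4) = 36)
Mul(Mul(Function('X')(-2), -30), Add(Mul(Function('c')(4, 4), p), Mul(-1, 1))) = Mul(Mul(Add(Mul(Rational(-7, 2), Pow(-2, -1)), Mul(Rational(1, 3), -2)), -30), Add(Mul(-5, 36), Mul(-1, 1))) = Mul(Mul(Add(Mul(Rational(-7, 2), Rational(-1, 2)), Rational(-2, 3)), -30), Add(-180, -1)) = Mul(Mul(Add(Rational(7, 4), Rational(-2, 3)), -30), -181) = Mul(Mul(Rational(13, 12), -30), -181) = Mul(Rational(-65, 2), -181) = Rational(11765, 2)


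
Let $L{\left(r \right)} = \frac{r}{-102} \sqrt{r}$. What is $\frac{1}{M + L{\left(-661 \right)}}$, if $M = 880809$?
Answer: $\frac{9163936836}{8071678329385105} - \frac{67422 i \sqrt{661}}{8071678329385105} \approx 1.1353 \cdot 10^{-6} - 2.1475 \cdot 10^{-10} i$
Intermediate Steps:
$L{\left(r \right)} = - \frac{r^{\frac{3}{2}}}{102}$ ($L{\left(r \right)} = r \left(- \frac{1}{102}\right) \sqrt{r} = - \frac{r}{102} \sqrt{r} = - \frac{r^{\frac{3}{2}}}{102}$)
$\frac{1}{M + L{\left(-661 \right)}} = \frac{1}{880809 - \frac{\left(-661\right)^{\frac{3}{2}}}{102}} = \frac{1}{880809 - \frac{\left(-661\right) i \sqrt{661}}{102}} = \frac{1}{880809 + \frac{661 i \sqrt{661}}{102}}$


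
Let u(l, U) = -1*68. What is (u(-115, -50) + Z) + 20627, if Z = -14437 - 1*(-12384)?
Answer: 18506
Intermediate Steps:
Z = -2053 (Z = -14437 + 12384 = -2053)
u(l, U) = -68
(u(-115, -50) + Z) + 20627 = (-68 - 2053) + 20627 = -2121 + 20627 = 18506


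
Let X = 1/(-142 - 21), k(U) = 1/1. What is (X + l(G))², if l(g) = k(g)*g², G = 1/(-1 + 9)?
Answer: 9801/108826624 ≈ 9.0061e-5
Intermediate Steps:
G = ⅛ (G = 1/8 = ⅛ ≈ 0.12500)
k(U) = 1
l(g) = g² (l(g) = 1*g² = g²)
X = -1/163 (X = 1/(-163) = -1/163 ≈ -0.0061350)
(X + l(G))² = (-1/163 + (⅛)²)² = (-1/163 + 1/64)² = (99/10432)² = 9801/108826624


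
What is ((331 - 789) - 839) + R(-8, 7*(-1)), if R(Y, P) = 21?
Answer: -1276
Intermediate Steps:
((331 - 789) - 839) + R(-8, 7*(-1)) = ((331 - 789) - 839) + 21 = (-458 - 839) + 21 = -1297 + 21 = -1276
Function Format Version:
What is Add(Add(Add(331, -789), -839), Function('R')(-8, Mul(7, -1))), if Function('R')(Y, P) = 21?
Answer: -1276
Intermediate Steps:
Add(Add(Add(331, -789), -839), Function('R')(-8, Mul(7, -1))) = Add(Add(Add(331, -789), -839), 21) = Add(Add(-458, -839), 21) = Add(-1297, 21) = -1276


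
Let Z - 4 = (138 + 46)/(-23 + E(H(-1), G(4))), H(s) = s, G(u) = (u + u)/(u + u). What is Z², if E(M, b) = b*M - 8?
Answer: 49/16 ≈ 3.0625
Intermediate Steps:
G(u) = 1 (G(u) = (2*u)/((2*u)) = (2*u)*(1/(2*u)) = 1)
E(M, b) = -8 + M*b (E(M, b) = M*b - 8 = -8 + M*b)
Z = -7/4 (Z = 4 + (138 + 46)/(-23 + (-8 - 1*1)) = 4 + 184/(-23 + (-8 - 1)) = 4 + 184/(-23 - 9) = 4 + 184/(-32) = 4 + 184*(-1/32) = 4 - 23/4 = -7/4 ≈ -1.7500)
Z² = (-7/4)² = 49/16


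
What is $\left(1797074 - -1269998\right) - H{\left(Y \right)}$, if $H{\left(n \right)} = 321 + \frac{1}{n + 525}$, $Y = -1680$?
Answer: $\frac{3542097406}{1155} \approx 3.0668 \cdot 10^{6}$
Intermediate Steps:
$H{\left(n \right)} = 321 + \frac{1}{525 + n}$
$\left(1797074 - -1269998\right) - H{\left(Y \right)} = \left(1797074 - -1269998\right) - \frac{168526 + 321 \left(-1680\right)}{525 - 1680} = \left(1797074 + 1269998\right) - \frac{168526 - 539280}{-1155} = 3067072 - \left(- \frac{1}{1155}\right) \left(-370754\right) = 3067072 - \frac{370754}{1155} = \frac{3542097406}{1155}$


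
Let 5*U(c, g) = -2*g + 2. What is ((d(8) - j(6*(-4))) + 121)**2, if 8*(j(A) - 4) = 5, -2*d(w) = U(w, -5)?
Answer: 21224449/1600 ≈ 13265.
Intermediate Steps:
U(c, g) = 2/5 - 2*g/5 (U(c, g) = (-2*g + 2)/5 = (2 - 2*g)/5 = 2/5 - 2*g/5)
d(w) = -6/5 (d(w) = -(2/5 - 2/5*(-5))/2 = -(2/5 + 2)/2 = -1/2*12/5 = -6/5)
j(A) = 37/8 (j(A) = 4 + (1/8)*5 = 4 + 5/8 = 37/8)
((d(8) - j(6*(-4))) + 121)**2 = ((-6/5 - 1*37/8) + 121)**2 = ((-6/5 - 37/8) + 121)**2 = (-233/40 + 121)**2 = (4607/40)**2 = 21224449/1600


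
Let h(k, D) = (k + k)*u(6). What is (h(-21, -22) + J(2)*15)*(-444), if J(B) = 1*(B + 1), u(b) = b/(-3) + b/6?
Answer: -38628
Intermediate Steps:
u(b) = -b/6 (u(b) = b*(-1/3) + b*(1/6) = -b/3 + b/6 = -b/6)
J(B) = 1 + B (J(B) = 1*(1 + B) = 1 + B)
h(k, D) = -2*k (h(k, D) = (k + k)*(-1/6*6) = (2*k)*(-1) = -2*k)
(h(-21, -22) + J(2)*15)*(-444) = (-2*(-21) + (1 + 2)*15)*(-444) = (42 + 3*15)*(-444) = (42 + 45)*(-444) = 87*(-444) = -38628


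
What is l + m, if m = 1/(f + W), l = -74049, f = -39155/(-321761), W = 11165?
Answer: -266021085493519/3592500720 ≈ -74049.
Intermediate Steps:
f = 39155/321761 (f = -39155*(-1/321761) = 39155/321761 ≈ 0.12169)
m = 321761/3592500720 (m = 1/(39155/321761 + 11165) = 1/(3592500720/321761) = 321761/3592500720 ≈ 8.9565e-5)
l + m = -74049 + 321761/3592500720 = -266021085493519/3592500720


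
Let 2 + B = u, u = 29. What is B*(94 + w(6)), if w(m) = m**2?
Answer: 3510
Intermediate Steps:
B = 27 (B = -2 + 29 = 27)
B*(94 + w(6)) = 27*(94 + 6**2) = 27*(94 + 36) = 27*130 = 3510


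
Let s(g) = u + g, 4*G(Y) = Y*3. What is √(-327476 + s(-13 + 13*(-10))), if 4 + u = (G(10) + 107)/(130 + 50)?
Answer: I*√1179440510/60 ≈ 572.38*I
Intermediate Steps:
G(Y) = 3*Y/4 (G(Y) = (Y*3)/4 = (3*Y)/4 = 3*Y/4)
u = -1211/360 (u = -4 + ((¾)*10 + 107)/(130 + 50) = -4 + (15/2 + 107)/180 = -4 + (229/2)*(1/180) = -4 + 229/360 = -1211/360 ≈ -3.3639)
s(g) = -1211/360 + g
√(-327476 + s(-13 + 13*(-10))) = √(-327476 + (-1211/360 + (-13 + 13*(-10)))) = √(-327476 + (-1211/360 + (-13 - 130))) = √(-327476 + (-1211/360 - 143)) = √(-327476 - 52691/360) = √(-117944051/360) = I*√1179440510/60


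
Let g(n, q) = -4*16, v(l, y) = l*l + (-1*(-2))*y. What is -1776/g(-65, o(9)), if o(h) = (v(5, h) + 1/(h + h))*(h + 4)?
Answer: 111/4 ≈ 27.750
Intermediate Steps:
v(l, y) = l**2 + 2*y
o(h) = (4 + h)*(25 + 1/(2*h) + 2*h) (o(h) = ((5**2 + 2*h) + 1/(h + h))*(h + 4) = ((25 + 2*h) + 1/(2*h))*(4 + h) = (25 + 1/(2*h) + 2*h)*(4 + h) = (4 + h)*(25 + 1/(2*h) + 2*h))
g(n, q) = -64
-1776/g(-65, o(9)) = -1776/(-64) = -1776*(-1/64) = 111/4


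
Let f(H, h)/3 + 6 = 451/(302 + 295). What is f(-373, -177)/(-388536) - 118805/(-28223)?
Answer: 9185932242733/2182164654072 ≈ 4.2095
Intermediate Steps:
f(H, h) = -3131/199 (f(H, h) = -18 + 3*(451/(302 + 295)) = -18 + 3*(451/597) = -18 + 451/199 = -3131/199)
f(-373, -177)/(-388536) - 118805/(-28223) = -3131/199/(-388536) - 118805/(-28223) = -3131/199*(-1/388536) - 118805*(-1/28223) = 3131/77318664 + 118805/28223 = 9185932242733/2182164654072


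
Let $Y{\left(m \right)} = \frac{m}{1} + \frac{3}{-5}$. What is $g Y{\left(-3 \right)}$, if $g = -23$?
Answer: $\frac{414}{5} \approx 82.8$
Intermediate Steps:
$Y{\left(m \right)} = - \frac{3}{5} + m$ ($Y{\left(m \right)} = m 1 + 3 \left(- \frac{1}{5}\right) = m - \frac{3}{5} = - \frac{3}{5} + m$)
$g Y{\left(-3 \right)} = - 23 \left(- \frac{3}{5} - 3\right) = \left(-23\right) \left(- \frac{18}{5}\right) = \frac{414}{5}$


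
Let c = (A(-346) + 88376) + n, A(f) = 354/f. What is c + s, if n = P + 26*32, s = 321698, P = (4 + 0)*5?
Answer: 71090021/173 ≈ 4.1093e+5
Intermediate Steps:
P = 20 (P = 4*5 = 20)
n = 852 (n = 20 + 26*32 = 20 + 832 = 852)
c = 15436267/173 (c = (354/(-346) + 88376) + 852 = (354*(-1/346) + 88376) + 852 = (-177/173 + 88376) + 852 = 15288871/173 + 852 = 15436267/173 ≈ 89227.)
c + s = 15436267/173 + 321698 = 71090021/173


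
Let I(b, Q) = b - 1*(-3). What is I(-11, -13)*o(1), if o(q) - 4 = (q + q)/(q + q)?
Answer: -40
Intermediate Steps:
o(q) = 5 (o(q) = 4 + (q + q)/(q + q) = 4 + (2*q)/((2*q)) = 4 + (2*q)*(1/(2*q)) = 4 + 1 = 5)
I(b, Q) = 3 + b (I(b, Q) = b + 3 = 3 + b)
I(-11, -13)*o(1) = (3 - 11)*5 = -8*5 = -40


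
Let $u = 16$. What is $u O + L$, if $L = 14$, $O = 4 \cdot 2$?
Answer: $142$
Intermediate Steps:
$O = 8$
$u O + L = 16 \cdot 8 + 14 = 128 + 14 = 142$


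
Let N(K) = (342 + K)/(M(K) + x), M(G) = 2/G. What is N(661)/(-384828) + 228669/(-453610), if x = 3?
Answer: -3499544601473/6930104614476 ≈ -0.50498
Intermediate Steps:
N(K) = (342 + K)/(3 + 2/K) (N(K) = (342 + K)/(2/K + 3) = (342 + K)/(3 + 2/K))
N(661)/(-384828) + 228669/(-453610) = (661*(342 + 661)/(2 + 3*661))/(-384828) + 228669/(-453610) = (661*1003/(2 + 1983))*(-1/384828) + 228669*(-1/453610) = (661*1003/1985)*(-1/384828) - 228669/453610 = (661*(1/1985)*1003)*(-1/384828) - 228669/453610 = (662983/1985)*(-1/384828) - 228669/453610 = -662983/763883580 - 228669/453610 = -3499544601473/6930104614476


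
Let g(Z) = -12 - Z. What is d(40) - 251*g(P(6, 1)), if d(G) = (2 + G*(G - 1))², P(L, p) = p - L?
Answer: 2441601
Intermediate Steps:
d(G) = (2 + G*(-1 + G))²
d(40) - 251*g(P(6, 1)) = (2 + 40² - 1*40)² - 251*(-12 - (1 - 1*6)) = (2 + 1600 - 40)² - 251*(-12 - (1 - 6)) = 1562² - 251*(-12 - 1*(-5)) = 2439844 - 251*(-12 + 5) = 2439844 - 251*(-7) = 2439844 + 1757 = 2441601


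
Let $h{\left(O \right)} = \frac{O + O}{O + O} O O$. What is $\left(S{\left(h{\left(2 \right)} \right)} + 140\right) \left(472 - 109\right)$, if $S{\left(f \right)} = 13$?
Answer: $55539$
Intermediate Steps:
$h{\left(O \right)} = O^{2}$ ($h{\left(O \right)} = \frac{2 O}{2 O} O O = 2 O \frac{1}{2 O} O O = 1 O O = O O = O^{2}$)
$\left(S{\left(h{\left(2 \right)} \right)} + 140\right) \left(472 - 109\right) = \left(13 + 140\right) \left(472 - 109\right) = 153 \cdot 363 = 55539$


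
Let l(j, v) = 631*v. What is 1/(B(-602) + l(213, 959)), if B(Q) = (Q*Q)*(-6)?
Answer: -1/1569295 ≈ -6.3723e-7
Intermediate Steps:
B(Q) = -6*Q**2 (B(Q) = Q**2*(-6) = -6*Q**2)
1/(B(-602) + l(213, 959)) = 1/(-6*(-602)**2 + 631*959) = 1/(-6*362404 + 605129) = 1/(-2174424 + 605129) = 1/(-1569295) = -1/1569295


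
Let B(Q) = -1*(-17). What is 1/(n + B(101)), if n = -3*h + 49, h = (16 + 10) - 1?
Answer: -⅑ ≈ -0.11111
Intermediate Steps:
h = 25 (h = 26 - 1 = 25)
B(Q) = 17
n = -26 (n = -3*25 + 49 = -75 + 49 = -26)
1/(n + B(101)) = 1/(-26 + 17) = 1/(-9) = -⅑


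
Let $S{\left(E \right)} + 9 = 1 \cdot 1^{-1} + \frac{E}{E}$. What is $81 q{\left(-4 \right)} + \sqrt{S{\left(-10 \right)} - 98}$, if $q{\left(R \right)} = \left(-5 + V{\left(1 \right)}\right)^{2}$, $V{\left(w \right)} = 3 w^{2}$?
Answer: $324 + i \sqrt{105} \approx 324.0 + 10.247 i$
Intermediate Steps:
$S{\left(E \right)} = -7$ ($S{\left(E \right)} = -9 + \left(1 \cdot 1^{-1} + \frac{E}{E}\right) = -9 + \left(1 \cdot 1 + 1\right) = -9 + \left(1 + 1\right) = -9 + 2 = -7$)
$q{\left(R \right)} = 4$ ($q{\left(R \right)} = \left(-5 + 3 \cdot 1^{2}\right)^{2} = \left(-5 + 3 \cdot 1\right)^{2} = \left(-5 + 3\right)^{2} = \left(-2\right)^{2} = 4$)
$81 q{\left(-4 \right)} + \sqrt{S{\left(-10 \right)} - 98} = 81 \cdot 4 + \sqrt{-7 - 98} = 324 + \sqrt{-105} = 324 + i \sqrt{105}$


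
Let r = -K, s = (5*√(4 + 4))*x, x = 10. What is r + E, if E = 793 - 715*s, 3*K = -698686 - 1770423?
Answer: 2471488/3 - 71500*√2 ≈ 7.2271e+5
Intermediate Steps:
s = 100*√2 (s = (5*√(4 + 4))*10 = (5*√8)*10 = (5*(2*√2))*10 = (10*√2)*10 = 100*√2 ≈ 141.42)
K = -2469109/3 (K = (-698686 - 1770423)/3 = (⅓)*(-2469109) = -2469109/3 ≈ -8.2304e+5)
r = 2469109/3 (r = -1*(-2469109/3) = 2469109/3 ≈ 8.2304e+5)
E = 793 - 71500*√2 ≈ -1.0032e+5
r + E = 2469109/3 + (793 - 71500*√2) = 2471488/3 - 71500*√2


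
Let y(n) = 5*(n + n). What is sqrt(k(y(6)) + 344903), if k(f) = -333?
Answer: sqrt(344570) ≈ 587.00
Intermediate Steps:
y(n) = 10*n (y(n) = 5*(2*n) = 10*n)
sqrt(k(y(6)) + 344903) = sqrt(-333 + 344903) = sqrt(344570)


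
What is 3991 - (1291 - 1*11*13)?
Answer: 2843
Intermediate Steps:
3991 - (1291 - 1*11*13) = 3991 - (1291 - 11*13) = 3991 - (1291 - 143) = 3991 - 1*1148 = 3991 - 1148 = 2843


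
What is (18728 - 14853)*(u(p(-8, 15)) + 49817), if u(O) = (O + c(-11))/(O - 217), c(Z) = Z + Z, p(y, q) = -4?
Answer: 3281702625/17 ≈ 1.9304e+8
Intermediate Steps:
c(Z) = 2*Z
u(O) = (-22 + O)/(-217 + O) (u(O) = (O + 2*(-11))/(O - 217) = (O - 22)/(-217 + O) = (-22 + O)/(-217 + O))
(18728 - 14853)*(u(p(-8, 15)) + 49817) = (18728 - 14853)*((-22 - 4)/(-217 - 4) + 49817) = 3875*(-26/(-221) + 49817) = 3875*(-1/221*(-26) + 49817) = 3875*(2/17 + 49817) = 3875*(846891/17) = 3281702625/17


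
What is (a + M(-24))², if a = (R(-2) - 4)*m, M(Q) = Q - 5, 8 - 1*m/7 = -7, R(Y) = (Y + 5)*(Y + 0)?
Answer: 1164241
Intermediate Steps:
R(Y) = Y*(5 + Y) (R(Y) = (5 + Y)*Y = Y*(5 + Y))
m = 105 (m = 56 - 7*(-7) = 56 + 49 = 105)
M(Q) = -5 + Q
a = -1050 (a = (-2*(5 - 2) - 4)*105 = (-2*3 - 4)*105 = (-6 - 4)*105 = -10*105 = -1050)
(a + M(-24))² = (-1050 + (-5 - 24))² = (-1050 - 29)² = (-1079)² = 1164241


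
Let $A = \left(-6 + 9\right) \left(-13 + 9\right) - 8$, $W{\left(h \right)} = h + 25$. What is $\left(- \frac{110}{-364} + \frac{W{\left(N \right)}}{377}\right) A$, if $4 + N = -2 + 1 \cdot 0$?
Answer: $- \frac{18610}{2639} \approx -7.0519$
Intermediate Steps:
$N = -6$ ($N = -4 + \left(-2 + 1 \cdot 0\right) = -4 + \left(-2 + 0\right) = -4 - 2 = -6$)
$W{\left(h \right)} = 25 + h$
$A = -20$ ($A = 3 \left(-4\right) - 8 = -12 - 8 = -20$)
$\left(- \frac{110}{-364} + \frac{W{\left(N \right)}}{377}\right) A = \left(- \frac{110}{-364} + \frac{25 - 6}{377}\right) \left(-20\right) = \left(\left(-110\right) \left(- \frac{1}{364}\right) + 19 \cdot \frac{1}{377}\right) \left(-20\right) = \left(\frac{55}{182} + \frac{19}{377}\right) \left(-20\right) = \frac{1861}{5278} \left(-20\right) = - \frac{18610}{2639}$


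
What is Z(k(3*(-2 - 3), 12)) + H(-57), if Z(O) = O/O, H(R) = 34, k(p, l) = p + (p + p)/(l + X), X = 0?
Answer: 35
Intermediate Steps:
k(p, l) = p + 2*p/l (k(p, l) = p + (p + p)/(l + 0) = p + (2*p)/l = p + 2*p/l)
Z(O) = 1
Z(k(3*(-2 - 3), 12)) + H(-57) = 1 + 34 = 35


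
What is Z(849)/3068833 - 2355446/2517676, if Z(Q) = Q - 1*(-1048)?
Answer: -3611847191573/3863163596054 ≈ -0.93495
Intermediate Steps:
Z(Q) = 1048 + Q (Z(Q) = Q + 1048 = 1048 + Q)
Z(849)/3068833 - 2355446/2517676 = (1048 + 849)/3068833 - 2355446/2517676 = 1897*(1/3068833) - 2355446*1/2517676 = 1897/3068833 - 1177723/1258838 = -3611847191573/3863163596054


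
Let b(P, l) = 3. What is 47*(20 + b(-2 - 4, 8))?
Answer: 1081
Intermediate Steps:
47*(20 + b(-2 - 4, 8)) = 47*(20 + 3) = 47*23 = 1081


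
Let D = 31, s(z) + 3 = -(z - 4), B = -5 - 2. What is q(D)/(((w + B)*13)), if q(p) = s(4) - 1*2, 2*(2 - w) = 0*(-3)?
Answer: 1/13 ≈ 0.076923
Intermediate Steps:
B = -7
w = 2 (w = 2 - 0*(-3) = 2 - ½*0 = 2 + 0 = 2)
s(z) = 1 - z (s(z) = -3 - (z - 4) = -3 - (-4 + z) = -3 + (4 - z) = 1 - z)
q(p) = -5 (q(p) = (1 - 1*4) - 1*2 = (1 - 4) - 2 = -3 - 2 = -5)
q(D)/(((w + B)*13)) = -5*1/(13*(2 - 7)) = -5/((-5*13)) = -5/(-65) = -5*(-1/65) = 1/13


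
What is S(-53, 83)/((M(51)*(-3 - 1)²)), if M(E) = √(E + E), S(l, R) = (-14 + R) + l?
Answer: √102/102 ≈ 0.099015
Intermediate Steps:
S(l, R) = -14 + R + l
M(E) = √2*√E (M(E) = √(2*E) = √2*√E)
S(-53, 83)/((M(51)*(-3 - 1)²)) = (-14 + 83 - 53)/(((√2*√51)*(-3 - 1)²)) = 16/((√102*(-4)²)) = 16/((√102*16)) = 16/((16*√102)) = 16*(√102/1632) = √102/102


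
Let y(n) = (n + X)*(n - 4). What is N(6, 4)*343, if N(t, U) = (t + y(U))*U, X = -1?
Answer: 8232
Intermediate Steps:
y(n) = (-1 + n)*(-4 + n) (y(n) = (n - 1)*(n - 4) = (-1 + n)*(-4 + n))
N(t, U) = U*(4 + t + U**2 - 5*U) (N(t, U) = (t + (4 + U**2 - 5*U))*U = (4 + t + U**2 - 5*U)*U = U*(4 + t + U**2 - 5*U))
N(6, 4)*343 = (4*(4 + 6 + 4**2 - 5*4))*343 = (4*(4 + 6 + 16 - 20))*343 = (4*6)*343 = 24*343 = 8232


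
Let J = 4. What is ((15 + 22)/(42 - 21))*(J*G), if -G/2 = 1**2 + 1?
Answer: -592/21 ≈ -28.190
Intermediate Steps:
G = -4 (G = -2*(1**2 + 1) = -2*(1 + 1) = -2*2 = -4)
((15 + 22)/(42 - 21))*(J*G) = ((15 + 22)/(42 - 21))*(4*(-4)) = (37/21)*(-16) = -592/21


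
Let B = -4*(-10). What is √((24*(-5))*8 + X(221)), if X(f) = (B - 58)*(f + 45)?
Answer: 2*I*√1437 ≈ 75.816*I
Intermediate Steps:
B = 40
X(f) = -810 - 18*f (X(f) = (40 - 58)*(f + 45) = -18*(45 + f) = -810 - 18*f)
√((24*(-5))*8 + X(221)) = √((24*(-5))*8 + (-810 - 18*221)) = √(-120*8 + (-810 - 3978)) = √(-960 - 4788) = √(-5748) = 2*I*√1437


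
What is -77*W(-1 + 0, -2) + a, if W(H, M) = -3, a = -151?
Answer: 80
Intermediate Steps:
-77*W(-1 + 0, -2) + a = -77*(-3) - 151 = 231 - 151 = 80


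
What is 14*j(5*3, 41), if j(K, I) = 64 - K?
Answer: 686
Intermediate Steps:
14*j(5*3, 41) = 14*(64 - 5*3) = 14*(64 - 1*15) = 14*(64 - 15) = 14*49 = 686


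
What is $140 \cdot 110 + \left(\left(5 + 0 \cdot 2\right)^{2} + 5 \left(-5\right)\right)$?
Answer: $15400$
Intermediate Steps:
$140 \cdot 110 + \left(\left(5 + 0 \cdot 2\right)^{2} + 5 \left(-5\right)\right) = 15400 - \left(25 - \left(5 + 0\right)^{2}\right) = 15400 - \left(25 - 5^{2}\right) = 15400 + \left(25 - 25\right) = 15400 + 0 = 15400$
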